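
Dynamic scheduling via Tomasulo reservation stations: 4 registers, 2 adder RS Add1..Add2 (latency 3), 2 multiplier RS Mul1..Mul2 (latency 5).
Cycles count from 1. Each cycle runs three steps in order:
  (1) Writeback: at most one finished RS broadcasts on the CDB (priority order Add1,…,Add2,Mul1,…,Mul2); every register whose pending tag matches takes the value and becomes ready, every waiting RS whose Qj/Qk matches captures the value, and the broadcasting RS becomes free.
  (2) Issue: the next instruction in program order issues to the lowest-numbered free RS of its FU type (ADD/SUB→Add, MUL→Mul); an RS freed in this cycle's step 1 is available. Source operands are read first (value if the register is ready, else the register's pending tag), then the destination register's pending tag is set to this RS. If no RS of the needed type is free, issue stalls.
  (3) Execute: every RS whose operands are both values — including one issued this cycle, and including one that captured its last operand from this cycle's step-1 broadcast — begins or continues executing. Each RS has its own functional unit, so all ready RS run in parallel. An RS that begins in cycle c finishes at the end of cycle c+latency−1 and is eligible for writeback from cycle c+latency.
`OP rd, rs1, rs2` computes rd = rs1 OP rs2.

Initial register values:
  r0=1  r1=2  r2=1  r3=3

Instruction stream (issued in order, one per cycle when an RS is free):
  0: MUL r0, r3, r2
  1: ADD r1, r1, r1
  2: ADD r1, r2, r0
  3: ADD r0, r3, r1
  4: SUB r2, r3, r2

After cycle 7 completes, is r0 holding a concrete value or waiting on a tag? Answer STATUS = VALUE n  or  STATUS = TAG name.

STATUS = TAG Add1

  c1: issue MUL r0<-Mul1  regs: r0:Mul1,r1:2,r2:1,r3:3
  c2: issue ADD r1<-Add1  regs: r0:Mul1,r1:Add1,r2:1,r3:3
  c3: issue ADD r1<-Add2  regs: r0:Mul1,r1:Add2,r2:1,r3:3
  c4: stall  regs: r0:Mul1,r1:Add2,r2:1,r3:3
  c5: CDB Add1=4; issue ADD r0<-Add1  regs: r0:Add1,r1:Add2,r2:1,r3:3
  c6: CDB Mul1=3; stall  regs: r0:Add1,r1:Add2,r2:1,r3:3
  c7: stall  regs: r0:Add1,r1:Add2,r2:1,r3:3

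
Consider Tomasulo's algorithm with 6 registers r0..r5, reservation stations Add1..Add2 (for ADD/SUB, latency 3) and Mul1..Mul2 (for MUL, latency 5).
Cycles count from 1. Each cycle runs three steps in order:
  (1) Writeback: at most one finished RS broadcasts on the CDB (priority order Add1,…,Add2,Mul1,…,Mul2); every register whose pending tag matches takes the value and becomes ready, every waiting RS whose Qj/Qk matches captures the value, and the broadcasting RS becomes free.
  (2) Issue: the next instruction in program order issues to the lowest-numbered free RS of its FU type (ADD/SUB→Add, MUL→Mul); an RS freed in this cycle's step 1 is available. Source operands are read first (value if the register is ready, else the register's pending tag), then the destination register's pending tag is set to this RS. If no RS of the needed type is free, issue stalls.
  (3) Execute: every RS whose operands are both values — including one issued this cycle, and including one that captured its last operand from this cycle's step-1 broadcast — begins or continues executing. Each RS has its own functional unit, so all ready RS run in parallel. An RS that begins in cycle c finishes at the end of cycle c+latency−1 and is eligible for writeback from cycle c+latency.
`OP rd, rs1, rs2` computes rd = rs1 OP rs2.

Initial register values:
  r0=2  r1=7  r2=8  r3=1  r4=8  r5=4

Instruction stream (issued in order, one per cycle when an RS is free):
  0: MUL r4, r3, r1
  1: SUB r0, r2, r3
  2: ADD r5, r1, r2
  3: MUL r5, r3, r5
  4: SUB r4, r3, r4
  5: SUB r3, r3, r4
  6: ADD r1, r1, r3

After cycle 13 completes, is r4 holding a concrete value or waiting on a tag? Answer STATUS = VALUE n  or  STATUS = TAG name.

STATUS = VALUE -6

cycle 1: issue MUL r4<-Mul1 // r0:2,r1:7,r2:8,r3:1,r4:Mul1,r5:4
cycle 2: issue SUB r0<-Add1 // r0:Add1,r1:7,r2:8,r3:1,r4:Mul1,r5:4
cycle 3: issue ADD r5<-Add2 // r0:Add1,r1:7,r2:8,r3:1,r4:Mul1,r5:Add2
cycle 4: issue MUL r5<-Mul2 // r0:Add1,r1:7,r2:8,r3:1,r4:Mul1,r5:Mul2
cycle 5: CDB Add1=7; issue SUB r4<-Add1 // r0:7,r1:7,r2:8,r3:1,r4:Add1,r5:Mul2
cycle 6: CDB Add2=15; issue SUB r3<-Add2 // r0:7,r1:7,r2:8,r3:Add2,r4:Add1,r5:Mul2
cycle 7: CDB Mul1=7; stall // r0:7,r1:7,r2:8,r3:Add2,r4:Add1,r5:Mul2
cycle 8: stall // r0:7,r1:7,r2:8,r3:Add2,r4:Add1,r5:Mul2
cycle 9: stall // r0:7,r1:7,r2:8,r3:Add2,r4:Add1,r5:Mul2
cycle 10: CDB Add1=-6; issue ADD r1<-Add1 // r0:7,r1:Add1,r2:8,r3:Add2,r4:-6,r5:Mul2
cycle 11: CDB Mul2=15 // r0:7,r1:Add1,r2:8,r3:Add2,r4:-6,r5:15
cycle 12: - // r0:7,r1:Add1,r2:8,r3:Add2,r4:-6,r5:15
cycle 13: CDB Add2=7 // r0:7,r1:Add1,r2:8,r3:7,r4:-6,r5:15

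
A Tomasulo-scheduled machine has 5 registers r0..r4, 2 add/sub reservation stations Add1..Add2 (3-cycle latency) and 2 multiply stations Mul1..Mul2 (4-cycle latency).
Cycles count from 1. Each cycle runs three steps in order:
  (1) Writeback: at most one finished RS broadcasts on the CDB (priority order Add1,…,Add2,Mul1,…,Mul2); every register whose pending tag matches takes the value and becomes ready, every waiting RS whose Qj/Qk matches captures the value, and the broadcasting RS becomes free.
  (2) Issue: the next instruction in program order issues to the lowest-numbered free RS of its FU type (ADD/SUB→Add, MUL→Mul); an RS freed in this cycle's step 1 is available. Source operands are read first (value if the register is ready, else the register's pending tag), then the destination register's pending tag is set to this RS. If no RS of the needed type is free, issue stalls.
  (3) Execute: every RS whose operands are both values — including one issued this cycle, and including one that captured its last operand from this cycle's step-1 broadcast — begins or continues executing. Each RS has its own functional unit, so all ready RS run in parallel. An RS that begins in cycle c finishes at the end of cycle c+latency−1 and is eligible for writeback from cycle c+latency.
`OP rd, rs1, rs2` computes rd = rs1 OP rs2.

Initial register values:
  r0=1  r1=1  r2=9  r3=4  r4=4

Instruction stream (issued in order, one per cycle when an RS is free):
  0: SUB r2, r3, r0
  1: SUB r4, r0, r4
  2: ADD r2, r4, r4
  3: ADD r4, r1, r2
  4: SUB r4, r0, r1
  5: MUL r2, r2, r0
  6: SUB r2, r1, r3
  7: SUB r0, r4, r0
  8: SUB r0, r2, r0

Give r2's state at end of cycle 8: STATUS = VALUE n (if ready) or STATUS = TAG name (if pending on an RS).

STATUS = VALUE -6

  c1: issue SUB r2<-Add1  regs: r0:1,r1:1,r2:Add1,r3:4,r4:4
  c2: issue SUB r4<-Add2  regs: r0:1,r1:1,r2:Add1,r3:4,r4:Add2
  c3: stall  regs: r0:1,r1:1,r2:Add1,r3:4,r4:Add2
  c4: CDB Add1=3; issue ADD r2<-Add1  regs: r0:1,r1:1,r2:Add1,r3:4,r4:Add2
  c5: CDB Add2=-3; issue ADD r4<-Add2  regs: r0:1,r1:1,r2:Add1,r3:4,r4:Add2
  c6: stall  regs: r0:1,r1:1,r2:Add1,r3:4,r4:Add2
  c7: stall  regs: r0:1,r1:1,r2:Add1,r3:4,r4:Add2
  c8: CDB Add1=-6; issue SUB r4<-Add1  regs: r0:1,r1:1,r2:-6,r3:4,r4:Add1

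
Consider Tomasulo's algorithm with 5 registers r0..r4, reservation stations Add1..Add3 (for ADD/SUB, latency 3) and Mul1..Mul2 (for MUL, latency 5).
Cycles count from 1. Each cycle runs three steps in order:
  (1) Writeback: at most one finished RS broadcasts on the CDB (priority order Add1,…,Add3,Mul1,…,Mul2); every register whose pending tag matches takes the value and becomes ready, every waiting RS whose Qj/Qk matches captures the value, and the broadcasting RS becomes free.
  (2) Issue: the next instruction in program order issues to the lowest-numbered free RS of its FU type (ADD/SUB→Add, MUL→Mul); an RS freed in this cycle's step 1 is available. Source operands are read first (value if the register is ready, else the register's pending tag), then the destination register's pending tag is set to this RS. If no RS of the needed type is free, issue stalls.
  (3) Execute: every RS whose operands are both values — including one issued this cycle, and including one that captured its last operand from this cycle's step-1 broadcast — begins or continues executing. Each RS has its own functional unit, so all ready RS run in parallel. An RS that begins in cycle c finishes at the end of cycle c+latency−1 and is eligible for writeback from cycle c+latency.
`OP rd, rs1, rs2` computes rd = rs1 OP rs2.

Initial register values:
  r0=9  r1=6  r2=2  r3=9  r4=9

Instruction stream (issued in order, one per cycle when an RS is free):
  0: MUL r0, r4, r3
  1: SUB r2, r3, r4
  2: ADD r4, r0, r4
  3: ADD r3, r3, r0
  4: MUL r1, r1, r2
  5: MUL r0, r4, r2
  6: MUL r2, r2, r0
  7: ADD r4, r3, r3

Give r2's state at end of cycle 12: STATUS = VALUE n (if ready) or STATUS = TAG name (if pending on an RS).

c1: issue MUL r0<-Mul1 | r0:Mul1,r1:6,r2:2,r3:9,r4:9
c2: issue SUB r2<-Add1 | r0:Mul1,r1:6,r2:Add1,r3:9,r4:9
c3: issue ADD r4<-Add2 | r0:Mul1,r1:6,r2:Add1,r3:9,r4:Add2
c4: issue ADD r3<-Add3 | r0:Mul1,r1:6,r2:Add1,r3:Add3,r4:Add2
c5: CDB Add1=0; issue MUL r1<-Mul2 | r0:Mul1,r1:Mul2,r2:0,r3:Add3,r4:Add2
c6: CDB Mul1=81; issue MUL r0<-Mul1 | r0:Mul1,r1:Mul2,r2:0,r3:Add3,r4:Add2
c7: stall | r0:Mul1,r1:Mul2,r2:0,r3:Add3,r4:Add2
c8: stall | r0:Mul1,r1:Mul2,r2:0,r3:Add3,r4:Add2
c9: CDB Add2=90; stall | r0:Mul1,r1:Mul2,r2:0,r3:Add3,r4:90
c10: CDB Add3=90; stall | r0:Mul1,r1:Mul2,r2:0,r3:90,r4:90
c11: CDB Mul2=0; issue MUL r2<-Mul2 | r0:Mul1,r1:0,r2:Mul2,r3:90,r4:90
c12: issue ADD r4<-Add1 | r0:Mul1,r1:0,r2:Mul2,r3:90,r4:Add1

STATUS = TAG Mul2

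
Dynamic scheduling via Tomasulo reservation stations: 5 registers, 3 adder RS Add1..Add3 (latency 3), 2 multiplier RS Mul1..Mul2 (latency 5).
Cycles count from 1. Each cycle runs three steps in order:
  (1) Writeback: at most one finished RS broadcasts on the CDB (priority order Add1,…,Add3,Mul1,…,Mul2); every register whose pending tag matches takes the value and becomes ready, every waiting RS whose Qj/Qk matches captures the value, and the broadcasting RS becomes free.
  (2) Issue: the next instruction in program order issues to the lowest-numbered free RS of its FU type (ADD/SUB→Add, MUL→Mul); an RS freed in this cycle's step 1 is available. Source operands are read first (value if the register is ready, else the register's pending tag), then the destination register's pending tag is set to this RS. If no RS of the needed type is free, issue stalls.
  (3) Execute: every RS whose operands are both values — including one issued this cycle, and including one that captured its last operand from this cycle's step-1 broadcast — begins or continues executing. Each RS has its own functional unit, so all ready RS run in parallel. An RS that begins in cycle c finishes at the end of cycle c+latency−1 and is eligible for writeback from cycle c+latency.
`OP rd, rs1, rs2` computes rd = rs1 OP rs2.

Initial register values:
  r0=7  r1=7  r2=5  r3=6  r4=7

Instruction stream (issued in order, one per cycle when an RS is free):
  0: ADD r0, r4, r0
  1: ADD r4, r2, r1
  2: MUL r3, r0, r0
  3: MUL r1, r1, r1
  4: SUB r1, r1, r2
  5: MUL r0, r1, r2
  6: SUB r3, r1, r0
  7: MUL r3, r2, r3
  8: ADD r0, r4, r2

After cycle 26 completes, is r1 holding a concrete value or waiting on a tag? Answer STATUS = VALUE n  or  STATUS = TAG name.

STATUS = VALUE 44

c1: issue ADD r0<-Add1 | r0:Add1,r1:7,r2:5,r3:6,r4:7
c2: issue ADD r4<-Add2 | r0:Add1,r1:7,r2:5,r3:6,r4:Add2
c3: issue MUL r3<-Mul1 | r0:Add1,r1:7,r2:5,r3:Mul1,r4:Add2
c4: CDB Add1=14; issue MUL r1<-Mul2 | r0:14,r1:Mul2,r2:5,r3:Mul1,r4:Add2
c5: CDB Add2=12; issue SUB r1<-Add1 | r0:14,r1:Add1,r2:5,r3:Mul1,r4:12
c6: stall | r0:14,r1:Add1,r2:5,r3:Mul1,r4:12
c7: stall | r0:14,r1:Add1,r2:5,r3:Mul1,r4:12
c8: stall | r0:14,r1:Add1,r2:5,r3:Mul1,r4:12
c9: CDB Mul1=196; issue MUL r0<-Mul1 | r0:Mul1,r1:Add1,r2:5,r3:196,r4:12
c10: CDB Mul2=49; issue SUB r3<-Add2 | r0:Mul1,r1:Add1,r2:5,r3:Add2,r4:12
c11: issue MUL r3<-Mul2 | r0:Mul1,r1:Add1,r2:5,r3:Mul2,r4:12
c12: issue ADD r0<-Add3 | r0:Add3,r1:Add1,r2:5,r3:Mul2,r4:12
c13: CDB Add1=44 | r0:Add3,r1:44,r2:5,r3:Mul2,r4:12
c14: - | r0:Add3,r1:44,r2:5,r3:Mul2,r4:12
c15: CDB Add3=17 | r0:17,r1:44,r2:5,r3:Mul2,r4:12
c16: - | r0:17,r1:44,r2:5,r3:Mul2,r4:12
c17: - | r0:17,r1:44,r2:5,r3:Mul2,r4:12
c18: CDB Mul1=220 | r0:17,r1:44,r2:5,r3:Mul2,r4:12
c19: - | r0:17,r1:44,r2:5,r3:Mul2,r4:12
c20: - | r0:17,r1:44,r2:5,r3:Mul2,r4:12
c21: CDB Add2=-176 | r0:17,r1:44,r2:5,r3:Mul2,r4:12
c22: - | r0:17,r1:44,r2:5,r3:Mul2,r4:12
c23: - | r0:17,r1:44,r2:5,r3:Mul2,r4:12
c24: - | r0:17,r1:44,r2:5,r3:Mul2,r4:12
c25: - | r0:17,r1:44,r2:5,r3:Mul2,r4:12
c26: CDB Mul2=-880 | r0:17,r1:44,r2:5,r3:-880,r4:12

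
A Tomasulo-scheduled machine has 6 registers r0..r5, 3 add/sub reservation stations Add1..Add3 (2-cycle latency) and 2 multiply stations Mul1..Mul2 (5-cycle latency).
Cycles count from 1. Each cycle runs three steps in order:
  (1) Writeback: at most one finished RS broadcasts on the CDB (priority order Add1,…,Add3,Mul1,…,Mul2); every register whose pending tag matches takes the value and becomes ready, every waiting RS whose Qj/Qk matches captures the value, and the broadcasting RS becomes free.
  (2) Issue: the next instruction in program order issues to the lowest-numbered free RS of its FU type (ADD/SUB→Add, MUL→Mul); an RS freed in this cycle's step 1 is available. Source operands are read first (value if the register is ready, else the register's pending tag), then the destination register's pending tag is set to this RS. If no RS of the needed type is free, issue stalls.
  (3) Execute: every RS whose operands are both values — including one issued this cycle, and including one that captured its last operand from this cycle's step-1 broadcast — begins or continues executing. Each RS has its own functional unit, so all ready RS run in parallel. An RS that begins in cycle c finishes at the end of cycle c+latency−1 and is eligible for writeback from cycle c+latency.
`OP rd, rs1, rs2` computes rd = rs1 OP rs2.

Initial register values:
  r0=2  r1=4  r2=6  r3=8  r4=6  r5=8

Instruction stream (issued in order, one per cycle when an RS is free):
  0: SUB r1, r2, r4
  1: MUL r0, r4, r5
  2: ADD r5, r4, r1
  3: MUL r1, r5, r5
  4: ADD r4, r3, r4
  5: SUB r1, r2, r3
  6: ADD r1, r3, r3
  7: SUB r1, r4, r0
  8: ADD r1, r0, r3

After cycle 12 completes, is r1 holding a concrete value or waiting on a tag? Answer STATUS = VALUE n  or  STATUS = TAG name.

cycle 1: issue SUB r1<-Add1 // r0:2,r1:Add1,r2:6,r3:8,r4:6,r5:8
cycle 2: issue MUL r0<-Mul1 // r0:Mul1,r1:Add1,r2:6,r3:8,r4:6,r5:8
cycle 3: CDB Add1=0; issue ADD r5<-Add1 // r0:Mul1,r1:0,r2:6,r3:8,r4:6,r5:Add1
cycle 4: issue MUL r1<-Mul2 // r0:Mul1,r1:Mul2,r2:6,r3:8,r4:6,r5:Add1
cycle 5: CDB Add1=6; issue ADD r4<-Add1 // r0:Mul1,r1:Mul2,r2:6,r3:8,r4:Add1,r5:6
cycle 6: issue SUB r1<-Add2 // r0:Mul1,r1:Add2,r2:6,r3:8,r4:Add1,r5:6
cycle 7: CDB Add1=14; issue ADD r1<-Add1 // r0:Mul1,r1:Add1,r2:6,r3:8,r4:14,r5:6
cycle 8: CDB Add2=-2; issue SUB r1<-Add2 // r0:Mul1,r1:Add2,r2:6,r3:8,r4:14,r5:6
cycle 9: CDB Add1=16; issue ADD r1<-Add1 // r0:Mul1,r1:Add1,r2:6,r3:8,r4:14,r5:6
cycle 10: CDB Mul1=48 // r0:48,r1:Add1,r2:6,r3:8,r4:14,r5:6
cycle 11: CDB Mul2=36 // r0:48,r1:Add1,r2:6,r3:8,r4:14,r5:6
cycle 12: CDB Add1=56 // r0:48,r1:56,r2:6,r3:8,r4:14,r5:6

STATUS = VALUE 56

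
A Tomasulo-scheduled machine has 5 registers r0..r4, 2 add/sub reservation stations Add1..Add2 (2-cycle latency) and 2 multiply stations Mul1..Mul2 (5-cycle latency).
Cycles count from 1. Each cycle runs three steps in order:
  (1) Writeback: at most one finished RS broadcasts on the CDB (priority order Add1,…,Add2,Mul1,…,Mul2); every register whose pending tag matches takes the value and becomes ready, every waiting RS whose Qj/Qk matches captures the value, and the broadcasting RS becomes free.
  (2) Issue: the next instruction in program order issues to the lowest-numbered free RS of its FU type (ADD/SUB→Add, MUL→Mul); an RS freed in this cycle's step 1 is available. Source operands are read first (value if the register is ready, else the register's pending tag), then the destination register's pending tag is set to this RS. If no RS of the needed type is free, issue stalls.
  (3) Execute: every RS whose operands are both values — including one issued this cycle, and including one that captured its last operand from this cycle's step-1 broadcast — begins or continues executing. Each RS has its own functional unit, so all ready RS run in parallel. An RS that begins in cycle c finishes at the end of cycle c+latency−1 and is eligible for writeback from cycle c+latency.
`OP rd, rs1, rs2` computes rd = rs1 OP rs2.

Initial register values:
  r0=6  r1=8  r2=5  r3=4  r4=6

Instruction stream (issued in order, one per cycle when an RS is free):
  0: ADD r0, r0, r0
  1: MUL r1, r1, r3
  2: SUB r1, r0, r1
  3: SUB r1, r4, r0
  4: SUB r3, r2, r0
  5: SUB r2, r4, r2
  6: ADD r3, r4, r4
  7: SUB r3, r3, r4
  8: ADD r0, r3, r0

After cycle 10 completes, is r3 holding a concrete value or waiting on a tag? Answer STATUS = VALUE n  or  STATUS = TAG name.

cycle 1: issue ADD r0<-Add1 // r0:Add1,r1:8,r2:5,r3:4,r4:6
cycle 2: issue MUL r1<-Mul1 // r0:Add1,r1:Mul1,r2:5,r3:4,r4:6
cycle 3: CDB Add1=12; issue SUB r1<-Add1 // r0:12,r1:Add1,r2:5,r3:4,r4:6
cycle 4: issue SUB r1<-Add2 // r0:12,r1:Add2,r2:5,r3:4,r4:6
cycle 5: stall // r0:12,r1:Add2,r2:5,r3:4,r4:6
cycle 6: CDB Add2=-6; issue SUB r3<-Add2 // r0:12,r1:-6,r2:5,r3:Add2,r4:6
cycle 7: CDB Mul1=32; stall // r0:12,r1:-6,r2:5,r3:Add2,r4:6
cycle 8: CDB Add2=-7; issue SUB r2<-Add2 // r0:12,r1:-6,r2:Add2,r3:-7,r4:6
cycle 9: CDB Add1=-20; issue ADD r3<-Add1 // r0:12,r1:-6,r2:Add2,r3:Add1,r4:6
cycle 10: CDB Add2=1; issue SUB r3<-Add2 // r0:12,r1:-6,r2:1,r3:Add2,r4:6

STATUS = TAG Add2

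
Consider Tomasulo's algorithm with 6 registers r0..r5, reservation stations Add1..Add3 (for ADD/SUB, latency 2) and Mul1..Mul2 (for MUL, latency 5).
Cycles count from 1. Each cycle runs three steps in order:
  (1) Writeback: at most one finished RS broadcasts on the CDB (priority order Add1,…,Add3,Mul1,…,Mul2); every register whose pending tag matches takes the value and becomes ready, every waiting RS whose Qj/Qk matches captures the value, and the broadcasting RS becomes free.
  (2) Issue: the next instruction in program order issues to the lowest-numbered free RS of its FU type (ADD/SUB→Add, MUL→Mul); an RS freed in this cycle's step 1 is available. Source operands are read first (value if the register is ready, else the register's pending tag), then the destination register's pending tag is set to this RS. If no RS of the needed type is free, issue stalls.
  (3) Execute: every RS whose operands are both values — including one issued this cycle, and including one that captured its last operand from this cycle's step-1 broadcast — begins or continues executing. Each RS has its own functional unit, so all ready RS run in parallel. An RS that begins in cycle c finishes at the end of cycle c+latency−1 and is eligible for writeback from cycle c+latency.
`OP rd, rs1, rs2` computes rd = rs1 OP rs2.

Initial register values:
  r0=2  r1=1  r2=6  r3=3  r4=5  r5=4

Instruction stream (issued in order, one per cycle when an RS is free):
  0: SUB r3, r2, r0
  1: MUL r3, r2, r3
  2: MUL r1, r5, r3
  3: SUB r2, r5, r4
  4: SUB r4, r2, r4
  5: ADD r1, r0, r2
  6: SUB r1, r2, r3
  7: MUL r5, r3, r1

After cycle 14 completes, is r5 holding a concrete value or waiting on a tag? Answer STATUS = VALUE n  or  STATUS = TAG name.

  c1: issue SUB r3<-Add1  regs: r0:2,r1:1,r2:6,r3:Add1,r4:5,r5:4
  c2: issue MUL r3<-Mul1  regs: r0:2,r1:1,r2:6,r3:Mul1,r4:5,r5:4
  c3: CDB Add1=4; issue MUL r1<-Mul2  regs: r0:2,r1:Mul2,r2:6,r3:Mul1,r4:5,r5:4
  c4: issue SUB r2<-Add1  regs: r0:2,r1:Mul2,r2:Add1,r3:Mul1,r4:5,r5:4
  c5: issue SUB r4<-Add2  regs: r0:2,r1:Mul2,r2:Add1,r3:Mul1,r4:Add2,r5:4
  c6: CDB Add1=-1; issue ADD r1<-Add1  regs: r0:2,r1:Add1,r2:-1,r3:Mul1,r4:Add2,r5:4
  c7: issue SUB r1<-Add3  regs: r0:2,r1:Add3,r2:-1,r3:Mul1,r4:Add2,r5:4
  c8: CDB Add1=1; stall  regs: r0:2,r1:Add3,r2:-1,r3:Mul1,r4:Add2,r5:4
  c9: CDB Add2=-6; stall  regs: r0:2,r1:Add3,r2:-1,r3:Mul1,r4:-6,r5:4
  c10: CDB Mul1=24; issue MUL r5<-Mul1  regs: r0:2,r1:Add3,r2:-1,r3:24,r4:-6,r5:Mul1
  c11: -  regs: r0:2,r1:Add3,r2:-1,r3:24,r4:-6,r5:Mul1
  c12: CDB Add3=-25  regs: r0:2,r1:-25,r2:-1,r3:24,r4:-6,r5:Mul1
  c13: -  regs: r0:2,r1:-25,r2:-1,r3:24,r4:-6,r5:Mul1
  c14: -  regs: r0:2,r1:-25,r2:-1,r3:24,r4:-6,r5:Mul1

STATUS = TAG Mul1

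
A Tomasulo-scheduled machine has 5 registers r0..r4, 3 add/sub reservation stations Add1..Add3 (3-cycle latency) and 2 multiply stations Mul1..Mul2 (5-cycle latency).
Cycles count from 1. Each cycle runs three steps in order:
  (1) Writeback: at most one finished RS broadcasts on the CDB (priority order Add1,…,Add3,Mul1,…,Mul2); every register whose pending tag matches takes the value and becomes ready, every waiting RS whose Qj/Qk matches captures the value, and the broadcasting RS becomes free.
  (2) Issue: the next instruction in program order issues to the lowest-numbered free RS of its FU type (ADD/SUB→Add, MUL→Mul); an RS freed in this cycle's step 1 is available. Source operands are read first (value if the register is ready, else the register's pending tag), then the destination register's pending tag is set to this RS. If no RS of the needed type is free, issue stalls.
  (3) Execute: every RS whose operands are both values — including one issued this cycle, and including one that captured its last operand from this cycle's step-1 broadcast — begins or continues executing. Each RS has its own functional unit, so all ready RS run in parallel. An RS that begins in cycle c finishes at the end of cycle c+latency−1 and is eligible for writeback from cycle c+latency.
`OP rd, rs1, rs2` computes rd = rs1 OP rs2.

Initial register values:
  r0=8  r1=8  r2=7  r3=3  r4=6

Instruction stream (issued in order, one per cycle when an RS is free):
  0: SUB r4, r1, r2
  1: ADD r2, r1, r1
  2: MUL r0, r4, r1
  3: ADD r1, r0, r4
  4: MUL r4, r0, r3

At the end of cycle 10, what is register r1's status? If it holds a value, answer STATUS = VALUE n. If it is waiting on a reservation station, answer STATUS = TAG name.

  c1: issue SUB r4<-Add1  regs: r0:8,r1:8,r2:7,r3:3,r4:Add1
  c2: issue ADD r2<-Add2  regs: r0:8,r1:8,r2:Add2,r3:3,r4:Add1
  c3: issue MUL r0<-Mul1  regs: r0:Mul1,r1:8,r2:Add2,r3:3,r4:Add1
  c4: CDB Add1=1; issue ADD r1<-Add1  regs: r0:Mul1,r1:Add1,r2:Add2,r3:3,r4:1
  c5: CDB Add2=16; issue MUL r4<-Mul2  regs: r0:Mul1,r1:Add1,r2:16,r3:3,r4:Mul2
  c6: -  regs: r0:Mul1,r1:Add1,r2:16,r3:3,r4:Mul2
  c7: -  regs: r0:Mul1,r1:Add1,r2:16,r3:3,r4:Mul2
  c8: -  regs: r0:Mul1,r1:Add1,r2:16,r3:3,r4:Mul2
  c9: CDB Mul1=8  regs: r0:8,r1:Add1,r2:16,r3:3,r4:Mul2
  c10: -  regs: r0:8,r1:Add1,r2:16,r3:3,r4:Mul2

STATUS = TAG Add1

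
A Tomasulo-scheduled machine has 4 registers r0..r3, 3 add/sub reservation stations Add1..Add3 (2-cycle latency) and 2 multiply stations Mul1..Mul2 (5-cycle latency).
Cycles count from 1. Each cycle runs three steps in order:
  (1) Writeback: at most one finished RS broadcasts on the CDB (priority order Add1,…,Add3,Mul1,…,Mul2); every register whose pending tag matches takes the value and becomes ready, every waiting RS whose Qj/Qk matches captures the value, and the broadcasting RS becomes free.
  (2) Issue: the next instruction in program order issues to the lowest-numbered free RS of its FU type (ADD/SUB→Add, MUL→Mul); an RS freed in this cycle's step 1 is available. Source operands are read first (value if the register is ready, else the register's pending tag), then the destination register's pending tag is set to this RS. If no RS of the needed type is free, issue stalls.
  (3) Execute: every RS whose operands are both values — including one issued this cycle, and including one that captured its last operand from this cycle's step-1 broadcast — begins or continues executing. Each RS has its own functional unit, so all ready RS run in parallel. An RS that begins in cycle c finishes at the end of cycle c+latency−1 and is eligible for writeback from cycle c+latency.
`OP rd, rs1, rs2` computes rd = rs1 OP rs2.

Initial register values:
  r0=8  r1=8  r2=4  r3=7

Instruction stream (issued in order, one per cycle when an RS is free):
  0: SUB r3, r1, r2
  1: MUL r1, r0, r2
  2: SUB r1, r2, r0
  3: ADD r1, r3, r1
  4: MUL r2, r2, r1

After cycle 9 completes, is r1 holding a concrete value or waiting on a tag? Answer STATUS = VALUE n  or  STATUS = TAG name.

STATUS = VALUE 0

  c1: issue SUB r3<-Add1  regs: r0:8,r1:8,r2:4,r3:Add1
  c2: issue MUL r1<-Mul1  regs: r0:8,r1:Mul1,r2:4,r3:Add1
  c3: CDB Add1=4; issue SUB r1<-Add1  regs: r0:8,r1:Add1,r2:4,r3:4
  c4: issue ADD r1<-Add2  regs: r0:8,r1:Add2,r2:4,r3:4
  c5: CDB Add1=-4; issue MUL r2<-Mul2  regs: r0:8,r1:Add2,r2:Mul2,r3:4
  c6: -  regs: r0:8,r1:Add2,r2:Mul2,r3:4
  c7: CDB Add2=0  regs: r0:8,r1:0,r2:Mul2,r3:4
  c8: CDB Mul1=32  regs: r0:8,r1:0,r2:Mul2,r3:4
  c9: -  regs: r0:8,r1:0,r2:Mul2,r3:4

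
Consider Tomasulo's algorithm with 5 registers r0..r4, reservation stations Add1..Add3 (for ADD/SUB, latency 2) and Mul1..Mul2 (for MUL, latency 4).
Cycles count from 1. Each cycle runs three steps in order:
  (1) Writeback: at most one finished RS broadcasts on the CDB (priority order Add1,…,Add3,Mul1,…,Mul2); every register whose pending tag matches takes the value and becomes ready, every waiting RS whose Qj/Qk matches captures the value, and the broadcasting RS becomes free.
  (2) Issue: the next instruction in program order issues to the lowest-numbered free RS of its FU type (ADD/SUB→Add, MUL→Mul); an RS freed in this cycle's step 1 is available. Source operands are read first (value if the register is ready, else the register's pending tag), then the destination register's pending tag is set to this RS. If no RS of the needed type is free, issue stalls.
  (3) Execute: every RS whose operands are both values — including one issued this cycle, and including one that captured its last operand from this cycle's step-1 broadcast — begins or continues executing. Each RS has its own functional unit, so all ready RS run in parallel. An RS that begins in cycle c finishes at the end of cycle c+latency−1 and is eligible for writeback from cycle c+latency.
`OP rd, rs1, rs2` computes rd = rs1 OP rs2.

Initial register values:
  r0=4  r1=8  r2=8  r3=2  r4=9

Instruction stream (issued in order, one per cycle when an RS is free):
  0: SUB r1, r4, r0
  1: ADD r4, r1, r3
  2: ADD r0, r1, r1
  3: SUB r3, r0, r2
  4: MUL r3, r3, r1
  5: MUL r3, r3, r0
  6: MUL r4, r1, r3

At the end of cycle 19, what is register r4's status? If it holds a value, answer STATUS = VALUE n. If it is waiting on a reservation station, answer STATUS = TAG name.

STATUS = VALUE 500

c1: issue SUB r1<-Add1 | r0:4,r1:Add1,r2:8,r3:2,r4:9
c2: issue ADD r4<-Add2 | r0:4,r1:Add1,r2:8,r3:2,r4:Add2
c3: CDB Add1=5; issue ADD r0<-Add1 | r0:Add1,r1:5,r2:8,r3:2,r4:Add2
c4: issue SUB r3<-Add3 | r0:Add1,r1:5,r2:8,r3:Add3,r4:Add2
c5: CDB Add1=10; issue MUL r3<-Mul1 | r0:10,r1:5,r2:8,r3:Mul1,r4:Add2
c6: CDB Add2=7; issue MUL r3<-Mul2 | r0:10,r1:5,r2:8,r3:Mul2,r4:7
c7: CDB Add3=2; stall | r0:10,r1:5,r2:8,r3:Mul2,r4:7
c8: stall | r0:10,r1:5,r2:8,r3:Mul2,r4:7
c9: stall | r0:10,r1:5,r2:8,r3:Mul2,r4:7
c10: stall | r0:10,r1:5,r2:8,r3:Mul2,r4:7
c11: CDB Mul1=10; issue MUL r4<-Mul1 | r0:10,r1:5,r2:8,r3:Mul2,r4:Mul1
c12: - | r0:10,r1:5,r2:8,r3:Mul2,r4:Mul1
c13: - | r0:10,r1:5,r2:8,r3:Mul2,r4:Mul1
c14: - | r0:10,r1:5,r2:8,r3:Mul2,r4:Mul1
c15: CDB Mul2=100 | r0:10,r1:5,r2:8,r3:100,r4:Mul1
c16: - | r0:10,r1:5,r2:8,r3:100,r4:Mul1
c17: - | r0:10,r1:5,r2:8,r3:100,r4:Mul1
c18: - | r0:10,r1:5,r2:8,r3:100,r4:Mul1
c19: CDB Mul1=500 | r0:10,r1:5,r2:8,r3:100,r4:500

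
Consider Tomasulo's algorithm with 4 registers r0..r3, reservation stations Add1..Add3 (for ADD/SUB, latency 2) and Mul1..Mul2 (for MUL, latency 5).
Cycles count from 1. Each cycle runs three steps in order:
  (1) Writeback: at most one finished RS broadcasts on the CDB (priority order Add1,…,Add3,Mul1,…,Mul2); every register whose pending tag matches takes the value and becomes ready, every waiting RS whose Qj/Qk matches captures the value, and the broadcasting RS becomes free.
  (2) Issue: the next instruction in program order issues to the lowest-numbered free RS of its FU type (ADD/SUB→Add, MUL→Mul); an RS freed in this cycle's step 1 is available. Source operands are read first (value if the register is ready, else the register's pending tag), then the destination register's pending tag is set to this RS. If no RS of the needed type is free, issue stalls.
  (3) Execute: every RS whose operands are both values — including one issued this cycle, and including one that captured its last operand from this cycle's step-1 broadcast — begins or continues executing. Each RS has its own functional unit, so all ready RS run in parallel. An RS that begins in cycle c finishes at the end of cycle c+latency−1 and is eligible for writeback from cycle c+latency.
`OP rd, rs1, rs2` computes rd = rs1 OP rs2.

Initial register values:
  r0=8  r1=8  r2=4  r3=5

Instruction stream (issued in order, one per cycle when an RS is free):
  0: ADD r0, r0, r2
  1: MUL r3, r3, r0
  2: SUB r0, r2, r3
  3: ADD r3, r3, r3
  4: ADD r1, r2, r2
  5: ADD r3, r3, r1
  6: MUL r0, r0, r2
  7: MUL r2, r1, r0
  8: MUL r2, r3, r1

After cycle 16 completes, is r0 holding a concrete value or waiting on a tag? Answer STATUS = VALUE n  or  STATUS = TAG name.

c1: issue ADD r0<-Add1 | r0:Add1,r1:8,r2:4,r3:5
c2: issue MUL r3<-Mul1 | r0:Add1,r1:8,r2:4,r3:Mul1
c3: CDB Add1=12; issue SUB r0<-Add1 | r0:Add1,r1:8,r2:4,r3:Mul1
c4: issue ADD r3<-Add2 | r0:Add1,r1:8,r2:4,r3:Add2
c5: issue ADD r1<-Add3 | r0:Add1,r1:Add3,r2:4,r3:Add2
c6: stall | r0:Add1,r1:Add3,r2:4,r3:Add2
c7: CDB Add3=8; issue ADD r3<-Add3 | r0:Add1,r1:8,r2:4,r3:Add3
c8: CDB Mul1=60; issue MUL r0<-Mul1 | r0:Mul1,r1:8,r2:4,r3:Add3
c9: issue MUL r2<-Mul2 | r0:Mul1,r1:8,r2:Mul2,r3:Add3
c10: CDB Add1=-56; stall | r0:Mul1,r1:8,r2:Mul2,r3:Add3
c11: CDB Add2=120; stall | r0:Mul1,r1:8,r2:Mul2,r3:Add3
c12: stall | r0:Mul1,r1:8,r2:Mul2,r3:Add3
c13: CDB Add3=128; stall | r0:Mul1,r1:8,r2:Mul2,r3:128
c14: stall | r0:Mul1,r1:8,r2:Mul2,r3:128
c15: CDB Mul1=-224; issue MUL r2<-Mul1 | r0:-224,r1:8,r2:Mul1,r3:128
c16: - | r0:-224,r1:8,r2:Mul1,r3:128

STATUS = VALUE -224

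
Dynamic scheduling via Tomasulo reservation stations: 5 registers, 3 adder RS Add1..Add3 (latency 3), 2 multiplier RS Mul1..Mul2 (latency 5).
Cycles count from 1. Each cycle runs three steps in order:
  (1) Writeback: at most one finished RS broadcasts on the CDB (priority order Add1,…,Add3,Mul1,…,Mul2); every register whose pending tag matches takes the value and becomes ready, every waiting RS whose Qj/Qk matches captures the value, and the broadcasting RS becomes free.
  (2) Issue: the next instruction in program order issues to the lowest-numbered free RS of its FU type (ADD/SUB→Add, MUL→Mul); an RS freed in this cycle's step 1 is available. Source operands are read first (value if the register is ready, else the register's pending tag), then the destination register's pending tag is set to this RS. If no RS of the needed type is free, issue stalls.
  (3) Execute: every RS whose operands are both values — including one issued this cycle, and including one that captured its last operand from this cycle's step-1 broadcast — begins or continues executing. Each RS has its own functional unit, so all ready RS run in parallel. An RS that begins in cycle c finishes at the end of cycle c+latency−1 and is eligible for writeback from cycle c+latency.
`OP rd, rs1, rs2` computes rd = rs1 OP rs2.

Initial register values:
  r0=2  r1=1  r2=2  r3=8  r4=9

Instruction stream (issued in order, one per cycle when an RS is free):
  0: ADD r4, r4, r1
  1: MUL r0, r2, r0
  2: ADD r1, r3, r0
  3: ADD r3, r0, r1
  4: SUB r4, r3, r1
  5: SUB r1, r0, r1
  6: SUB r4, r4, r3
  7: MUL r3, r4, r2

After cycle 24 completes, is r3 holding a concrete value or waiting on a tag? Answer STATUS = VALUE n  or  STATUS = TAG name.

  c1: issue ADD r4<-Add1  regs: r0:2,r1:1,r2:2,r3:8,r4:Add1
  c2: issue MUL r0<-Mul1  regs: r0:Mul1,r1:1,r2:2,r3:8,r4:Add1
  c3: issue ADD r1<-Add2  regs: r0:Mul1,r1:Add2,r2:2,r3:8,r4:Add1
  c4: CDB Add1=10; issue ADD r3<-Add1  regs: r0:Mul1,r1:Add2,r2:2,r3:Add1,r4:10
  c5: issue SUB r4<-Add3  regs: r0:Mul1,r1:Add2,r2:2,r3:Add1,r4:Add3
  c6: stall  regs: r0:Mul1,r1:Add2,r2:2,r3:Add1,r4:Add3
  c7: CDB Mul1=4; stall  regs: r0:4,r1:Add2,r2:2,r3:Add1,r4:Add3
  c8: stall  regs: r0:4,r1:Add2,r2:2,r3:Add1,r4:Add3
  c9: stall  regs: r0:4,r1:Add2,r2:2,r3:Add1,r4:Add3
  c10: CDB Add2=12; issue SUB r1<-Add2  regs: r0:4,r1:Add2,r2:2,r3:Add1,r4:Add3
  c11: stall  regs: r0:4,r1:Add2,r2:2,r3:Add1,r4:Add3
  c12: stall  regs: r0:4,r1:Add2,r2:2,r3:Add1,r4:Add3
  c13: CDB Add1=16; issue SUB r4<-Add1  regs: r0:4,r1:Add2,r2:2,r3:16,r4:Add1
  c14: CDB Add2=-8; issue MUL r3<-Mul1  regs: r0:4,r1:-8,r2:2,r3:Mul1,r4:Add1
  c15: -  regs: r0:4,r1:-8,r2:2,r3:Mul1,r4:Add1
  c16: CDB Add3=4  regs: r0:4,r1:-8,r2:2,r3:Mul1,r4:Add1
  c17: -  regs: r0:4,r1:-8,r2:2,r3:Mul1,r4:Add1
  c18: -  regs: r0:4,r1:-8,r2:2,r3:Mul1,r4:Add1
  c19: CDB Add1=-12  regs: r0:4,r1:-8,r2:2,r3:Mul1,r4:-12
  c20: -  regs: r0:4,r1:-8,r2:2,r3:Mul1,r4:-12
  c21: -  regs: r0:4,r1:-8,r2:2,r3:Mul1,r4:-12
  c22: -  regs: r0:4,r1:-8,r2:2,r3:Mul1,r4:-12
  c23: -  regs: r0:4,r1:-8,r2:2,r3:Mul1,r4:-12
  c24: CDB Mul1=-24  regs: r0:4,r1:-8,r2:2,r3:-24,r4:-12

STATUS = VALUE -24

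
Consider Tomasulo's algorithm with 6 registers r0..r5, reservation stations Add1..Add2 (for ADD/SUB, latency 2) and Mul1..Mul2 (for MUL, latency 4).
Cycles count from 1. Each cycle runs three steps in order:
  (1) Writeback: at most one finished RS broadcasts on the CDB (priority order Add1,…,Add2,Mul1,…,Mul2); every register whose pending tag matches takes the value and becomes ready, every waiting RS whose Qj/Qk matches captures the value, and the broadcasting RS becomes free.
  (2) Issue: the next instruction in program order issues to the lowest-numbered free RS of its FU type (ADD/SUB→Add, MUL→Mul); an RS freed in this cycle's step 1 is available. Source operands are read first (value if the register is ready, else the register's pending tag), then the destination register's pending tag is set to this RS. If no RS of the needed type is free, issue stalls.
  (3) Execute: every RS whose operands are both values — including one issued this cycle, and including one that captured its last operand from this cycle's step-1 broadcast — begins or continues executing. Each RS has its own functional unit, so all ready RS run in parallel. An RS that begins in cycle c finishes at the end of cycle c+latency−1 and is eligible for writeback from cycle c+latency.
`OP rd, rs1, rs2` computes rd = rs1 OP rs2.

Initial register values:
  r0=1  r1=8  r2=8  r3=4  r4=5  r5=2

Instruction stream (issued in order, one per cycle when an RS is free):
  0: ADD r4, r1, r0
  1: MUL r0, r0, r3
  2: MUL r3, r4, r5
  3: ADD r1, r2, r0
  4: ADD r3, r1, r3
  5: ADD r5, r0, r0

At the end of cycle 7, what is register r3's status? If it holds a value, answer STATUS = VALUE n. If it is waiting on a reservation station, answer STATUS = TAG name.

cycle 1: issue ADD r4<-Add1 // r0:1,r1:8,r2:8,r3:4,r4:Add1,r5:2
cycle 2: issue MUL r0<-Mul1 // r0:Mul1,r1:8,r2:8,r3:4,r4:Add1,r5:2
cycle 3: CDB Add1=9; issue MUL r3<-Mul2 // r0:Mul1,r1:8,r2:8,r3:Mul2,r4:9,r5:2
cycle 4: issue ADD r1<-Add1 // r0:Mul1,r1:Add1,r2:8,r3:Mul2,r4:9,r5:2
cycle 5: issue ADD r3<-Add2 // r0:Mul1,r1:Add1,r2:8,r3:Add2,r4:9,r5:2
cycle 6: CDB Mul1=4; stall // r0:4,r1:Add1,r2:8,r3:Add2,r4:9,r5:2
cycle 7: CDB Mul2=18; stall // r0:4,r1:Add1,r2:8,r3:Add2,r4:9,r5:2

STATUS = TAG Add2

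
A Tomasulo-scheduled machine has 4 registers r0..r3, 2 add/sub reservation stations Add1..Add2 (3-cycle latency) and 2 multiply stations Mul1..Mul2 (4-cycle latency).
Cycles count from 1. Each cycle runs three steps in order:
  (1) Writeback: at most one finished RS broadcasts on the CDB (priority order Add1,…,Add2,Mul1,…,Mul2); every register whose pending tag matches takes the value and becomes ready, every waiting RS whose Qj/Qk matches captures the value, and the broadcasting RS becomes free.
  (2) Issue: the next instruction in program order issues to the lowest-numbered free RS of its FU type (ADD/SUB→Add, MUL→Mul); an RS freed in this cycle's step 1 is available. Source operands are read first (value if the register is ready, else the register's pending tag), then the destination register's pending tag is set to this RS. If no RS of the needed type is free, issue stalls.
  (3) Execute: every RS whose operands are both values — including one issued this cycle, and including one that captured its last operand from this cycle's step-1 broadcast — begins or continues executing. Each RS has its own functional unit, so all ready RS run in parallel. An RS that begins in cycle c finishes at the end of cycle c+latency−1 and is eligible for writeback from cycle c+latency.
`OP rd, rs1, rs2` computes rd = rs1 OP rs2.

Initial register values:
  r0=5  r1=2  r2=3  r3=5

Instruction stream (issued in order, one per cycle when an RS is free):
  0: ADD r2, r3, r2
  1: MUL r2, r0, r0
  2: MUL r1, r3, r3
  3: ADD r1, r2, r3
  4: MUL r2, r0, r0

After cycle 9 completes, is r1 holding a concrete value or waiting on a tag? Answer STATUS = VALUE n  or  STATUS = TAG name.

c1: issue ADD r2<-Add1 | r0:5,r1:2,r2:Add1,r3:5
c2: issue MUL r2<-Mul1 | r0:5,r1:2,r2:Mul1,r3:5
c3: issue MUL r1<-Mul2 | r0:5,r1:Mul2,r2:Mul1,r3:5
c4: CDB Add1=8; issue ADD r1<-Add1 | r0:5,r1:Add1,r2:Mul1,r3:5
c5: stall | r0:5,r1:Add1,r2:Mul1,r3:5
c6: CDB Mul1=25; issue MUL r2<-Mul1 | r0:5,r1:Add1,r2:Mul1,r3:5
c7: CDB Mul2=25 | r0:5,r1:Add1,r2:Mul1,r3:5
c8: - | r0:5,r1:Add1,r2:Mul1,r3:5
c9: CDB Add1=30 | r0:5,r1:30,r2:Mul1,r3:5

STATUS = VALUE 30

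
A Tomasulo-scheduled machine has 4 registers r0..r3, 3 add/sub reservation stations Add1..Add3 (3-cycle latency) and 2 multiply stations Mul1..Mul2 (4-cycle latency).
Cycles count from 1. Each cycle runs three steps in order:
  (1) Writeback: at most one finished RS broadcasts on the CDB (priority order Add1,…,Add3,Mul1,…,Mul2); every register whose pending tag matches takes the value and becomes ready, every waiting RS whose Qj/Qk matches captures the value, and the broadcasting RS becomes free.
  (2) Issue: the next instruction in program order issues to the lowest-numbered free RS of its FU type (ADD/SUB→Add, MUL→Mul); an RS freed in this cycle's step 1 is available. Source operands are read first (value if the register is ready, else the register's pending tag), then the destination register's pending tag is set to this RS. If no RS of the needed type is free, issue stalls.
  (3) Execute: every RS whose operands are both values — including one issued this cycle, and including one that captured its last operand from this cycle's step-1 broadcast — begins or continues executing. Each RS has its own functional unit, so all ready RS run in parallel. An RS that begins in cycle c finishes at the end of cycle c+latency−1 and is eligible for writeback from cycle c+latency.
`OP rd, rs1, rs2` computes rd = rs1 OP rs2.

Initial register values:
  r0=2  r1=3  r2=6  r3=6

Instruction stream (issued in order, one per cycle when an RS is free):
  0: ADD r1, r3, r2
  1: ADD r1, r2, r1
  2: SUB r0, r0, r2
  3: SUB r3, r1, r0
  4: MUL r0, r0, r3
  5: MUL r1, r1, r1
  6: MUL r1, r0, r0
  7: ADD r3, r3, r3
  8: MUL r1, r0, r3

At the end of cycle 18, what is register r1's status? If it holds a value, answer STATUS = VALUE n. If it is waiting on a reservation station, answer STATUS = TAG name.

cycle 1: issue ADD r1<-Add1 // r0:2,r1:Add1,r2:6,r3:6
cycle 2: issue ADD r1<-Add2 // r0:2,r1:Add2,r2:6,r3:6
cycle 3: issue SUB r0<-Add3 // r0:Add3,r1:Add2,r2:6,r3:6
cycle 4: CDB Add1=12; issue SUB r3<-Add1 // r0:Add3,r1:Add2,r2:6,r3:Add1
cycle 5: issue MUL r0<-Mul1 // r0:Mul1,r1:Add2,r2:6,r3:Add1
cycle 6: CDB Add3=-4; issue MUL r1<-Mul2 // r0:Mul1,r1:Mul2,r2:6,r3:Add1
cycle 7: CDB Add2=18; stall // r0:Mul1,r1:Mul2,r2:6,r3:Add1
cycle 8: stall // r0:Mul1,r1:Mul2,r2:6,r3:Add1
cycle 9: stall // r0:Mul1,r1:Mul2,r2:6,r3:Add1
cycle 10: CDB Add1=22; stall // r0:Mul1,r1:Mul2,r2:6,r3:22
cycle 11: CDB Mul2=324; issue MUL r1<-Mul2 // r0:Mul1,r1:Mul2,r2:6,r3:22
cycle 12: issue ADD r3<-Add1 // r0:Mul1,r1:Mul2,r2:6,r3:Add1
cycle 13: stall // r0:Mul1,r1:Mul2,r2:6,r3:Add1
cycle 14: CDB Mul1=-88; issue MUL r1<-Mul1 // r0:-88,r1:Mul1,r2:6,r3:Add1
cycle 15: CDB Add1=44 // r0:-88,r1:Mul1,r2:6,r3:44
cycle 16: - // r0:-88,r1:Mul1,r2:6,r3:44
cycle 17: - // r0:-88,r1:Mul1,r2:6,r3:44
cycle 18: CDB Mul2=7744 // r0:-88,r1:Mul1,r2:6,r3:44

STATUS = TAG Mul1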